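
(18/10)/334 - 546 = -911811/1670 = -545.99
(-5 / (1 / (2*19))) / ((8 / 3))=-285 / 4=-71.25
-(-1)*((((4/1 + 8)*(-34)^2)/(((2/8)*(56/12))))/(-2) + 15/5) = -5942.14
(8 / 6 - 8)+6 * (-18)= -344 / 3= -114.67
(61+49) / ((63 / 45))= 550 / 7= 78.57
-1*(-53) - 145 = -92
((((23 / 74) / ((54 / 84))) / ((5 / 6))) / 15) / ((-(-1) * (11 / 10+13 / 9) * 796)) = 161 / 8430635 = 0.00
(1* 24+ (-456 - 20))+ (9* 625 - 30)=5143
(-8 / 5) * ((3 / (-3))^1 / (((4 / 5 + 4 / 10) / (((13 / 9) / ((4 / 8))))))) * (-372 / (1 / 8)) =-11463.11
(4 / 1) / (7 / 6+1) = 24 / 13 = 1.85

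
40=40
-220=-220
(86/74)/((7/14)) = 86/37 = 2.32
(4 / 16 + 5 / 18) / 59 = 19 / 2124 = 0.01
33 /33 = 1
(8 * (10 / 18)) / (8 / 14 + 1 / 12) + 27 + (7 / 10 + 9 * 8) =35141 / 330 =106.49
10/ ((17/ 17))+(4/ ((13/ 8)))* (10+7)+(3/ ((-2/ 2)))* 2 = 596/ 13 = 45.85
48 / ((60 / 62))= 248 / 5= 49.60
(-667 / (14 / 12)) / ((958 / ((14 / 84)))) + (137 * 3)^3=465574316219 / 6706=69426530.90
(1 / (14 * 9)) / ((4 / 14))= 1 / 36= 0.03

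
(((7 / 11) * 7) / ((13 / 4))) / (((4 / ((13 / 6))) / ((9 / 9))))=49 / 66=0.74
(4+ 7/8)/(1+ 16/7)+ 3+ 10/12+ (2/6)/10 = 14767/2760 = 5.35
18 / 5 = 3.60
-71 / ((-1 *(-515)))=-71 / 515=-0.14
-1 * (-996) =996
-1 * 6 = -6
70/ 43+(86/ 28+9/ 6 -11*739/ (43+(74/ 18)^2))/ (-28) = 258086237/ 40892656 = 6.31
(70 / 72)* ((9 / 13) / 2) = 35 / 104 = 0.34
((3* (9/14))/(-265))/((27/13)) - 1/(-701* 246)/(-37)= -20737559/5917915605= -0.00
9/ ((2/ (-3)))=-27/ 2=-13.50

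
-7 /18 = -0.39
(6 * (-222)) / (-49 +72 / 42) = 9324 / 331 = 28.17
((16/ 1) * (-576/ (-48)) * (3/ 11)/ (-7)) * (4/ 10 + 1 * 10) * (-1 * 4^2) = 479232/ 385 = 1244.76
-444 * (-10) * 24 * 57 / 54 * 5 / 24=23433.33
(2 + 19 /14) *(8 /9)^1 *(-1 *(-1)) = 188 /63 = 2.98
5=5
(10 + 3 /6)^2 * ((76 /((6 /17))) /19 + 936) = 208887 /2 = 104443.50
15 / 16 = 0.94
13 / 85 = 0.15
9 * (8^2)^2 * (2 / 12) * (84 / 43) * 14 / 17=9884.19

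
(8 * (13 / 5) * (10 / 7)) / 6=104 / 21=4.95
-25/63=-0.40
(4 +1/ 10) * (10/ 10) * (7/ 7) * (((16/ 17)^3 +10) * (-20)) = -4364532/ 4913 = -888.36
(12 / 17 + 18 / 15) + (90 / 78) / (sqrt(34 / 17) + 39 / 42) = 18276 / 18955 + 2940* sqrt(2) / 2899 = 2.40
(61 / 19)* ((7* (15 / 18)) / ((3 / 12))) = 74.91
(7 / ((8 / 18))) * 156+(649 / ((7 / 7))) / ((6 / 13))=23179 / 6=3863.17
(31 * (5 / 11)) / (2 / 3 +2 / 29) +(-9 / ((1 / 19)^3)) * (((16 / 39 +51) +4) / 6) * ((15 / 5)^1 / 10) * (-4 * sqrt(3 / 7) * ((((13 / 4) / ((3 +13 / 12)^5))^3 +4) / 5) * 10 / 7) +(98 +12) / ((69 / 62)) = 5731745 / 48576 +1603607246453973217484065807400808 * sqrt(21) / 14357559765170968401968889613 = 511949.51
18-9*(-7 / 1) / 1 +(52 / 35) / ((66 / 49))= 13547 / 165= 82.10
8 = 8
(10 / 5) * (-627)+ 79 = -1175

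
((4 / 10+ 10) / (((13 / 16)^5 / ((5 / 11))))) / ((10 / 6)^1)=12582912 / 1570855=8.01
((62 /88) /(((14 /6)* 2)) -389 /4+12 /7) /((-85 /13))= 763841 /52360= 14.59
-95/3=-31.67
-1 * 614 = -614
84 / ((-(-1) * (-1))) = -84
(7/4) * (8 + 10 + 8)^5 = 20792408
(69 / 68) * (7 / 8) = 483 / 544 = 0.89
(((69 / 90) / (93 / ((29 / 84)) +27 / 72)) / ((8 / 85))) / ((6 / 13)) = 6409 / 97956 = 0.07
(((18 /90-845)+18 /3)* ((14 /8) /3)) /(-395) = 4893 /3950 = 1.24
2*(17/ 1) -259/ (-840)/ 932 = 3802597/ 111840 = 34.00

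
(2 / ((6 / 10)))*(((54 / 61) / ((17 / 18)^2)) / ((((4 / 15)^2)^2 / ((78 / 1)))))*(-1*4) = -7196596875 / 35258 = -204112.45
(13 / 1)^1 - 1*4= 9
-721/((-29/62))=44702/29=1541.45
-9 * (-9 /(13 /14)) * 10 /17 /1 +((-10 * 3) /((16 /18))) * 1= 15525 /884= 17.56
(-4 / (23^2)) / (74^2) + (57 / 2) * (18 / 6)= 123838369 / 1448402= 85.50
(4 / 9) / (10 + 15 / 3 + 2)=0.03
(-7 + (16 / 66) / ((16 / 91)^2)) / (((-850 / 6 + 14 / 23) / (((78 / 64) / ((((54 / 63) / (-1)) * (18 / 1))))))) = 1860677 / 3946770432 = 0.00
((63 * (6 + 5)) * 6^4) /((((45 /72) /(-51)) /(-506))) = 185416729344 /5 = 37083345868.80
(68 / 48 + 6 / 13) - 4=-331 / 156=-2.12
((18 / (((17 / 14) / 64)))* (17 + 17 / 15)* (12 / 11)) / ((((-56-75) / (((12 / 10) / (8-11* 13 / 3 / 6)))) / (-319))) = 3232825344 / 3275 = 987122.24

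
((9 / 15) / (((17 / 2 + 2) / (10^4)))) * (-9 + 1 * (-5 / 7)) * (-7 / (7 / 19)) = 5168000 / 49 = 105469.39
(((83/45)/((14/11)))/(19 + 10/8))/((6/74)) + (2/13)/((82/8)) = 0.90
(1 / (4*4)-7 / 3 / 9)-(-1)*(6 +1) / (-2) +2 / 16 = -1543 / 432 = -3.57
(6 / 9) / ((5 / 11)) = 22 / 15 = 1.47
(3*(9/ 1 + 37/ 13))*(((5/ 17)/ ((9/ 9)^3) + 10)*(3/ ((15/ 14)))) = 226380/ 221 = 1024.34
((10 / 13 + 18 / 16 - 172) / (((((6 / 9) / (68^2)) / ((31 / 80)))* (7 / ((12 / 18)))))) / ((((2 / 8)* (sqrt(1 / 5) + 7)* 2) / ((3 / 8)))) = -475481007 / 101504 + 475481007* sqrt(5) / 3552640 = -4385.08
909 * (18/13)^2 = 294516/169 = 1742.70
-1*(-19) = 19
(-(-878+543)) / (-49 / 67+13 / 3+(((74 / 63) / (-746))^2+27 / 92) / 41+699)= 46750908660282540 / 98052585395454377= 0.48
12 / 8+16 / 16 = 5 / 2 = 2.50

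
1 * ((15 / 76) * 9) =135 / 76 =1.78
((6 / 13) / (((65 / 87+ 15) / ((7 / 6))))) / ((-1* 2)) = -609 / 35620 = -0.02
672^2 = 451584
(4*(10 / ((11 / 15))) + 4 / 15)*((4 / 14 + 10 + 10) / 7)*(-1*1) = -183464 / 1155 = -158.84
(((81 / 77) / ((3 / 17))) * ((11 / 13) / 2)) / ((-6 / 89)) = -13617 / 364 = -37.41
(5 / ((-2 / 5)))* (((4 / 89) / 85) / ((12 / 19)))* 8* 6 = -0.50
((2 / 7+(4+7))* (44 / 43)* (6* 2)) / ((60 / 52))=180752 / 1505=120.10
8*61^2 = 29768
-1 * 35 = -35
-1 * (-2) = 2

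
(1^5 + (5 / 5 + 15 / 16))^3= 103823 / 4096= 25.35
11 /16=0.69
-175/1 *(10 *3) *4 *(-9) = 189000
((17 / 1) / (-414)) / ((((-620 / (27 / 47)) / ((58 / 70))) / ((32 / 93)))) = 0.00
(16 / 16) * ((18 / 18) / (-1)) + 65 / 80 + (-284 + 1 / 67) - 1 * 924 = -1295161 / 1072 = -1208.17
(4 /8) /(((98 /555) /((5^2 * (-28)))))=-13875 /7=-1982.14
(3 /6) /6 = 1 /12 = 0.08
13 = 13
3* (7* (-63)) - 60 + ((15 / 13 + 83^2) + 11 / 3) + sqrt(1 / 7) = sqrt(7) / 7 + 214922 / 39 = 5511.20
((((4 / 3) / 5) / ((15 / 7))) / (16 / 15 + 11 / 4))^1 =112 / 3435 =0.03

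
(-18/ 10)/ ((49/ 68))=-612/ 245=-2.50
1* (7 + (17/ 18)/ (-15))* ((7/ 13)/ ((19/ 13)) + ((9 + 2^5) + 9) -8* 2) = 1223069/ 5130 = 238.42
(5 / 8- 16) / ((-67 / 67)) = 15.38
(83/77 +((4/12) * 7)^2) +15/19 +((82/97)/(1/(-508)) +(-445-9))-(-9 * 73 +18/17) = -220.19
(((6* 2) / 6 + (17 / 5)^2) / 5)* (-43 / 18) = -4859 / 750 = -6.48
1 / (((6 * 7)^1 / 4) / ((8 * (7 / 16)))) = 1 / 3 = 0.33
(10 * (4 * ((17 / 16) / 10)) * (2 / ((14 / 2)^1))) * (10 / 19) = 85 / 133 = 0.64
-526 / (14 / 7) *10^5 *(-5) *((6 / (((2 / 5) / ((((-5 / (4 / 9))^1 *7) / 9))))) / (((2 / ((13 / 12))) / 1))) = -9348828125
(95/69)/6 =95/414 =0.23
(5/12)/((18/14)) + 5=575/108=5.32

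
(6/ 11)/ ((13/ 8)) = 48/ 143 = 0.34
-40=-40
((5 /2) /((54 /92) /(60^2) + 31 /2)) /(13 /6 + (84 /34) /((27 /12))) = 1564000 /31657533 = 0.05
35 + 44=79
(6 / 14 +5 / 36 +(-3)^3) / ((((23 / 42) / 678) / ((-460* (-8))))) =-120430880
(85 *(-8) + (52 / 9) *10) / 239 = -5600 / 2151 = -2.60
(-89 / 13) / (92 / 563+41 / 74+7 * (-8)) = 3707918 / 29941353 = 0.12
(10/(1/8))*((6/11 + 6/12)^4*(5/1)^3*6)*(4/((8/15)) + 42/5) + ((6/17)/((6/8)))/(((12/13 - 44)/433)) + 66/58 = 575815467199339/505260910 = 1139639.85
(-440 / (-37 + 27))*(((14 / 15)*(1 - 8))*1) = -287.47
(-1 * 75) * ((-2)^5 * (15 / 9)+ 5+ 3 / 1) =3400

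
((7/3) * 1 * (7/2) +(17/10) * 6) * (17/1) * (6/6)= 9367/30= 312.23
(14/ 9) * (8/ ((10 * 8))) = 0.16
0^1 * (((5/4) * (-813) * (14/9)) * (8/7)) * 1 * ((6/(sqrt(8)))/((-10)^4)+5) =0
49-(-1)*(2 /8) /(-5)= 979 /20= 48.95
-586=-586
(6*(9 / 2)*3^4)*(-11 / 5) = -24057 / 5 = -4811.40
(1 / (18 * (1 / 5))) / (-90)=-0.00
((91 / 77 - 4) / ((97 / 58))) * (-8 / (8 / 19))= 34162 / 1067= 32.02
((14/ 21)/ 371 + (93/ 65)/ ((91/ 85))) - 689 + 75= -115239841/ 188097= -612.66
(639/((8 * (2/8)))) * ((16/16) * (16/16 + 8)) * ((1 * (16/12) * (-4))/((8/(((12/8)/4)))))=-5751/8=-718.88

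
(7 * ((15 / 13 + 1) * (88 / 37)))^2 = 297493504 / 231361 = 1285.84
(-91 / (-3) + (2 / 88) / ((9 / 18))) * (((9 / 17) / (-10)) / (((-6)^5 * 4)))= 401 / 7755264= 0.00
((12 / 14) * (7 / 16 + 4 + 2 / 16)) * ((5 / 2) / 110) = 219 / 2464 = 0.09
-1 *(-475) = 475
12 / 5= 2.40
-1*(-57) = 57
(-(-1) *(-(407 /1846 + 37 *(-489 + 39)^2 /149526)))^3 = -801946341266643 /6290643736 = -127482.40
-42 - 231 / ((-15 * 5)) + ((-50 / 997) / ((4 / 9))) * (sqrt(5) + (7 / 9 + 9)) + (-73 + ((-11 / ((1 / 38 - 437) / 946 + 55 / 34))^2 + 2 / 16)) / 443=-14094761693685498967 / 352515999479275160 - 225 * sqrt(5) / 1994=-40.24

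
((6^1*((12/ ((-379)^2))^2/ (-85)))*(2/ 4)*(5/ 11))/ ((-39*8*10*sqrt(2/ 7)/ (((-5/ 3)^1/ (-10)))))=3*sqrt(14)/ 1003163667154220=0.00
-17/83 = -0.20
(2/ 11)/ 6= 1/ 33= 0.03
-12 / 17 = -0.71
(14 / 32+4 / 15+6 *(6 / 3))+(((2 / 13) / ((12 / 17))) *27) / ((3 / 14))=125317 / 3120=40.17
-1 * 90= -90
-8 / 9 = -0.89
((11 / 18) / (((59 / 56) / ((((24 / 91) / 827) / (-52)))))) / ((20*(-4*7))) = 11 / 1731663570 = 0.00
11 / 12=0.92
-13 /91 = -1 /7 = -0.14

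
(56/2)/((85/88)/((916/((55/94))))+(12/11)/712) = 18882262784/1449323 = 13028.33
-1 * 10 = -10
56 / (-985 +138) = -8 / 121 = -0.07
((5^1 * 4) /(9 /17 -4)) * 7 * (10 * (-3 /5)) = 14280 /59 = 242.03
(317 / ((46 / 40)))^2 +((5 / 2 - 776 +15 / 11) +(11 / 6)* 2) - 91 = 2622902075 / 34914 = 75124.65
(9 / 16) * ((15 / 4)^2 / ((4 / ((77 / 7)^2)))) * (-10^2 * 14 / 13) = -25768.86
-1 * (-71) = 71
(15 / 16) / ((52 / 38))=285 / 416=0.69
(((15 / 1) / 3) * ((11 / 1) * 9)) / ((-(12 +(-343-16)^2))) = -495 / 128893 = -0.00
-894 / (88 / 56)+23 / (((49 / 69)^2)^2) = -30341343045 / 63412811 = -478.47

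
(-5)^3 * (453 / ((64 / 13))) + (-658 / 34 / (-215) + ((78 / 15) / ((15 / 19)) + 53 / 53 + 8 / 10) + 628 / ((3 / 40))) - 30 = -3684407383 / 1169600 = -3150.14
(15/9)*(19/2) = 95/6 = 15.83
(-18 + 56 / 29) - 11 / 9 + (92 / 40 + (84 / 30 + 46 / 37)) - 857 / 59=-145137827 / 5697630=-25.47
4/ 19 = 0.21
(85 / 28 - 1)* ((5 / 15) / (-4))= -19 / 112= -0.17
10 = 10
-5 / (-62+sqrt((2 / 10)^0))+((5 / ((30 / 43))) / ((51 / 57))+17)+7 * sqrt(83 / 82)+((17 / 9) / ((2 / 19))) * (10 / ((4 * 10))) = 36.62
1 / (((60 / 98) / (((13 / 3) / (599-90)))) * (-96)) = -637 / 4397760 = -0.00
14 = 14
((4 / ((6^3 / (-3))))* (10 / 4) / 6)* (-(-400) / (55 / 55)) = -250 / 27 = -9.26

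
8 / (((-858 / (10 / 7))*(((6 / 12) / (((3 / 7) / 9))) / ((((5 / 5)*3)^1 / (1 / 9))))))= -240 / 7007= -0.03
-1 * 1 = -1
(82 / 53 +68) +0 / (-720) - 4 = 3474 / 53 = 65.55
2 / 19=0.11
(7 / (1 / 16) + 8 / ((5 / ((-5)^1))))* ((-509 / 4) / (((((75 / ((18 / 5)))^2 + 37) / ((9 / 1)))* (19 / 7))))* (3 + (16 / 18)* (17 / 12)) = -127840440 / 322183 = -396.79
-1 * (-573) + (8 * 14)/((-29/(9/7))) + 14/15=247501/435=568.97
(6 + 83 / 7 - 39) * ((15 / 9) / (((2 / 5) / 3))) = -264.29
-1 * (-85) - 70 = 15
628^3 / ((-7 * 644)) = -61918288 / 1127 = -54940.81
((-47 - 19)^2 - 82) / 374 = 2137 / 187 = 11.43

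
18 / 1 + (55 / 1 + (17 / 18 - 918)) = -15193 / 18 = -844.06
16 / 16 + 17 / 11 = 28 / 11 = 2.55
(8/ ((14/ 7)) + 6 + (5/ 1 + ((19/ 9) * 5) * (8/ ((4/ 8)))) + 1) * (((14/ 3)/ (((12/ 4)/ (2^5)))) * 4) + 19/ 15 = 14909953/ 405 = 36814.70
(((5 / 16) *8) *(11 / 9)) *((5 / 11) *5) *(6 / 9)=125 / 27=4.63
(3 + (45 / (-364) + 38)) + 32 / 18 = 139735 / 3276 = 42.65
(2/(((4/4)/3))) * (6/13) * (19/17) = 684/221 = 3.10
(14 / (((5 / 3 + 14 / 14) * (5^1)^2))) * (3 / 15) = 21 / 500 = 0.04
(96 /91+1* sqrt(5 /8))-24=-2088 /91+sqrt(10) /4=-22.15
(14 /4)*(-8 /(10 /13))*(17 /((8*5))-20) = 71253 /100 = 712.53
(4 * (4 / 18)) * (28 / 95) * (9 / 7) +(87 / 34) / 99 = 38659 / 106590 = 0.36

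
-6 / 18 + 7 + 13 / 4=119 / 12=9.92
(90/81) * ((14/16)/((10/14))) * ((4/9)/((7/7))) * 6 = 98/27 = 3.63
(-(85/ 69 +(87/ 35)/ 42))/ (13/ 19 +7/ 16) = -6634952/ 5764605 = -1.15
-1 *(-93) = 93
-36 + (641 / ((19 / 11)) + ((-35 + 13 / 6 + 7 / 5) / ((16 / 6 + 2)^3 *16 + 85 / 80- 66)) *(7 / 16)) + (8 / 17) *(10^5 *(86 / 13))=8825390026931379 / 28318517890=311647.31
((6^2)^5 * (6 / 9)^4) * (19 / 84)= 18911232 / 7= 2701604.57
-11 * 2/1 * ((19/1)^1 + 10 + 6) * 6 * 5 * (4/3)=-30800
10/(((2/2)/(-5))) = -50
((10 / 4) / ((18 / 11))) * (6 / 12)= 55 / 72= 0.76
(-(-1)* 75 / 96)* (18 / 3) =75 / 16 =4.69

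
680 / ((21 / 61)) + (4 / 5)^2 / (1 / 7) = 1039352 / 525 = 1979.72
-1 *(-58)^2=-3364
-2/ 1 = -2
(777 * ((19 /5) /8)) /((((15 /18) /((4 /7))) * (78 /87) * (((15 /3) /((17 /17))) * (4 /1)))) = 183483 /13000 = 14.11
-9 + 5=-4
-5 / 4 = -1.25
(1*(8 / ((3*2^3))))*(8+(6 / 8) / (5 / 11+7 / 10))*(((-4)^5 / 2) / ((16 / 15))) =-175760 / 127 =-1383.94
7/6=1.17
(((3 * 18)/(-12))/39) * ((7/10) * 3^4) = -1701/260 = -6.54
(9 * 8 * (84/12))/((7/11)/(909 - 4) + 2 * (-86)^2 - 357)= 209055/5987518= 0.03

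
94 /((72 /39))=611 /12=50.92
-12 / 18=-0.67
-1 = -1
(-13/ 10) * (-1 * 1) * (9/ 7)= 117/ 70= 1.67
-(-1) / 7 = 0.14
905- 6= 899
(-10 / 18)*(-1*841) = 4205 / 9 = 467.22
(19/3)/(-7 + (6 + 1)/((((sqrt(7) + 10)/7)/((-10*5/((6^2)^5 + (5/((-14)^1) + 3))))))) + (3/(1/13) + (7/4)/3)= 216528129308009563249157/5598141765794280115812 - 11258802463300*sqrt(7)/199933634492652861279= 38.68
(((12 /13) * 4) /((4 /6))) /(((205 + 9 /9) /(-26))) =-72 /103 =-0.70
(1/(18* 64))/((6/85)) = 85/6912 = 0.01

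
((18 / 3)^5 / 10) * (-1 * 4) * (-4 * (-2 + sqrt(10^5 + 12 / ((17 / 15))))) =-124416 / 5 + 124416 * sqrt(7225765) / 85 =3909704.46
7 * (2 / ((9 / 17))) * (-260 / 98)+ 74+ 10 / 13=3776 / 819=4.61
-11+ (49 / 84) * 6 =-15 / 2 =-7.50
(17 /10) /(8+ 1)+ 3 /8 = 203 /360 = 0.56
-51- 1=-52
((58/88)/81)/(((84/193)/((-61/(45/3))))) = -341417/4490640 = -0.08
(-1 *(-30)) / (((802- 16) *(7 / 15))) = 75 / 917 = 0.08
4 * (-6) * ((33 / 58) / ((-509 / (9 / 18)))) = 198 / 14761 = 0.01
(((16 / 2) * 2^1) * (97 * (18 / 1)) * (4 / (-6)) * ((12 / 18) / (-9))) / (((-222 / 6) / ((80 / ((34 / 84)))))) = -13905920 / 1887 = -7369.33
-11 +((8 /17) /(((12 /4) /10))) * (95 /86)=-20323 /2193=-9.27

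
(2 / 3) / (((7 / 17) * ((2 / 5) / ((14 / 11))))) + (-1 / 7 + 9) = 3236 / 231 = 14.01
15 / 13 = 1.15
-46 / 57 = -0.81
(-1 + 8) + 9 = 16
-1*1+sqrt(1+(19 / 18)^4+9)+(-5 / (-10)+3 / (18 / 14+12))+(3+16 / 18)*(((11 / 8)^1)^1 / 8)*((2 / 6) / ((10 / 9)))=-877 / 11904+sqrt(1180081) / 324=3.28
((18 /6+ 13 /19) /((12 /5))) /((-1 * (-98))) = 25 /1596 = 0.02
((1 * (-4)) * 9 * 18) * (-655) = 424440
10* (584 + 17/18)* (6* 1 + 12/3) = 526450/9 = 58494.44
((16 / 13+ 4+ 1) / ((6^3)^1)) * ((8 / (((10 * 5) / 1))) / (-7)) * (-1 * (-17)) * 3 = -153 / 4550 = -0.03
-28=-28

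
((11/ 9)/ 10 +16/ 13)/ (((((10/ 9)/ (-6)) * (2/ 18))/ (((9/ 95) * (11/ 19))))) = -3.61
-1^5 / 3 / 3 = -1 / 9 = -0.11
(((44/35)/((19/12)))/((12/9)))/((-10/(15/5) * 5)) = -594/16625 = -0.04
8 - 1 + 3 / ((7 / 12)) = 85 / 7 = 12.14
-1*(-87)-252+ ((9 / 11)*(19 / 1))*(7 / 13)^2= -298356 / 1859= -160.49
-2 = -2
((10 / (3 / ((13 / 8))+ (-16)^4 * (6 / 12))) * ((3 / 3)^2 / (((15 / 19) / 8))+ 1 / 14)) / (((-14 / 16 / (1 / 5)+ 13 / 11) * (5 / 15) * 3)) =-27859 / 28566741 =-0.00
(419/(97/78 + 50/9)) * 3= 294138/1591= 184.88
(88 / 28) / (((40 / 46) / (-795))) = -40227 / 14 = -2873.36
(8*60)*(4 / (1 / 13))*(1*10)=249600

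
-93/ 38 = -2.45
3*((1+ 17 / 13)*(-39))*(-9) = 2430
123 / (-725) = -123 / 725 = -0.17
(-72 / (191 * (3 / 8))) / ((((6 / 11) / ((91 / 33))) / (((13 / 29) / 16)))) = -2366 / 16617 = -0.14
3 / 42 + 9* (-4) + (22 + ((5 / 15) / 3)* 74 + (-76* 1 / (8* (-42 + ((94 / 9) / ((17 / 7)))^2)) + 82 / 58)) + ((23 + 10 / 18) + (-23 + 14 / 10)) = -1.93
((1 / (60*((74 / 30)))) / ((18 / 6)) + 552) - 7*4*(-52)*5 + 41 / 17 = 59134157 / 7548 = 7834.41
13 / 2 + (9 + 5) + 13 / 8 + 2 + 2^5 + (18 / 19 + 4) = 9283 / 152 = 61.07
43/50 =0.86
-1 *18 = -18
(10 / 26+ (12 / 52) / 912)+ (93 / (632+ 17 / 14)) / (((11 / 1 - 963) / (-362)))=6730367 / 15271440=0.44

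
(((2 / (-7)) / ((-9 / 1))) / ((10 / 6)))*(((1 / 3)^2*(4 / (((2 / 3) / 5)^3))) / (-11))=-25 / 77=-0.32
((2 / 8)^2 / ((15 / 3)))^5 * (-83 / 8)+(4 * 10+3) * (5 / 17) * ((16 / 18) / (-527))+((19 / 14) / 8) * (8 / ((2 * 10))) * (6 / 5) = 0.06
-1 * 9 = -9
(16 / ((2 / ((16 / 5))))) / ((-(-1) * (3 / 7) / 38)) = 34048 / 15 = 2269.87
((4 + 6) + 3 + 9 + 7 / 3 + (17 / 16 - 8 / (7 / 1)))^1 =8149 / 336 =24.25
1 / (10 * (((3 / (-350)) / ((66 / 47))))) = -770 / 47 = -16.38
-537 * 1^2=-537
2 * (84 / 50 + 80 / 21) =5764 / 525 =10.98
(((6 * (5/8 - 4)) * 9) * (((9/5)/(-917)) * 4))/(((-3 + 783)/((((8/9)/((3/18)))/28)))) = 729/2086175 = 0.00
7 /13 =0.54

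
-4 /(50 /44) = -88 /25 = -3.52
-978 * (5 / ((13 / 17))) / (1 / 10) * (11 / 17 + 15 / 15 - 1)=-537900 / 13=-41376.92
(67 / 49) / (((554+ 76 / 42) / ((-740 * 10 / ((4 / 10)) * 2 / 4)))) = -929625 / 40852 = -22.76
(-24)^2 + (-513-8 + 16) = 71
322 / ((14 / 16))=368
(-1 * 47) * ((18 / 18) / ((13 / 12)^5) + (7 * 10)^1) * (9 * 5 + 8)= -65362200922 / 371293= -176039.41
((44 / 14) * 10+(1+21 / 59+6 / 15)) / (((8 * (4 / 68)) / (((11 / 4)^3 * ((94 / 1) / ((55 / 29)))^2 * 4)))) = 11903062239189 / 826000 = 14410486.97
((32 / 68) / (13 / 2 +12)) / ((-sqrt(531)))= -16* sqrt(59) / 111333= -0.00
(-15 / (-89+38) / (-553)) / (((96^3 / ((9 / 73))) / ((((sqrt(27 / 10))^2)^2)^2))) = -177147 / 44975587328000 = -0.00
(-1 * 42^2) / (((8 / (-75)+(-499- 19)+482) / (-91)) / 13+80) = -39127725 / 1775177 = -22.04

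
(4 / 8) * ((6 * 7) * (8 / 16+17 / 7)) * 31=3813 / 2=1906.50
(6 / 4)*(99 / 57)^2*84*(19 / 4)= 68607 / 38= 1805.45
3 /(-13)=-3 /13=-0.23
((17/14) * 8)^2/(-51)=-272/147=-1.85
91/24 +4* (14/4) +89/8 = 347/12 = 28.92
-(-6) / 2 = 3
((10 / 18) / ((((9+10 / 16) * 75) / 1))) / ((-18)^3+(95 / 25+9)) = -1 / 7561323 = -0.00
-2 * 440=-880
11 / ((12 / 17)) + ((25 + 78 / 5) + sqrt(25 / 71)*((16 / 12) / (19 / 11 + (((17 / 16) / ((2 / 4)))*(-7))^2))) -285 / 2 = -86.31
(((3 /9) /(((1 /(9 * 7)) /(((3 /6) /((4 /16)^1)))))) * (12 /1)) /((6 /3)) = 252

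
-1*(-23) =23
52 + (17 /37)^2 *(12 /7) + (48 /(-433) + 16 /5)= 1150453464 /20747195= 55.45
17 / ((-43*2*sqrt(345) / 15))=-17*sqrt(345) / 1978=-0.16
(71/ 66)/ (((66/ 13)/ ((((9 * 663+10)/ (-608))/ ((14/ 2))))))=-5516771/ 18539136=-0.30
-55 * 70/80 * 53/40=-4081/64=-63.77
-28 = -28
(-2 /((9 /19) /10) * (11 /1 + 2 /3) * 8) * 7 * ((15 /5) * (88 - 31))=-14151200 /3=-4717066.67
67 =67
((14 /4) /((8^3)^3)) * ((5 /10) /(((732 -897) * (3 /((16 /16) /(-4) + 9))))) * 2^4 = -49 /13287555072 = -0.00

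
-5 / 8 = -0.62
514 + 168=682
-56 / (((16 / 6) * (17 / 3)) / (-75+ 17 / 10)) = 46179 / 170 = 271.64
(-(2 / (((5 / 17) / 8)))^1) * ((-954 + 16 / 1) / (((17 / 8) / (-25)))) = -600320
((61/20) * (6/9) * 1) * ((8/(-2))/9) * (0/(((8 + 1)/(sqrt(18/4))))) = 0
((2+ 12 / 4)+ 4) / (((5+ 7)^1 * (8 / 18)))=27 / 16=1.69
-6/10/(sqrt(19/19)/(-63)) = 189/5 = 37.80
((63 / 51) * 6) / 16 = 63 / 136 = 0.46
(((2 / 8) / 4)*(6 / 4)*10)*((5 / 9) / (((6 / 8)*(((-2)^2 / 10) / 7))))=875 / 72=12.15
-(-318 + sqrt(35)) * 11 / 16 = 1749 / 8- 11 * sqrt(35) / 16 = 214.56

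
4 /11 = 0.36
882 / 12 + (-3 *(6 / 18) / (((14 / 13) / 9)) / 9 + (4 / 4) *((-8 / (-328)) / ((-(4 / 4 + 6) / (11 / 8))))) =166613 / 2296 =72.57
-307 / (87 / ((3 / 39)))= -307 / 1131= -0.27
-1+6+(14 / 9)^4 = 71221 / 6561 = 10.86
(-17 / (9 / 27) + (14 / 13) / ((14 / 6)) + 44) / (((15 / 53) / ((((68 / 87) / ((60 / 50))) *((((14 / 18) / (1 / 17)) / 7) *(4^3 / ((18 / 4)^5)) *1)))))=-5332766720 / 5409537939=-0.99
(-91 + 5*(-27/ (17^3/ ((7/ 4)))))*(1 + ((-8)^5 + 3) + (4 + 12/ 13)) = 190498954359/ 63869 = 2982651.28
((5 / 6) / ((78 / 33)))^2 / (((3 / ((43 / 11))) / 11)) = 130075 / 73008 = 1.78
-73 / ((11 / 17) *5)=-1241 / 55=-22.56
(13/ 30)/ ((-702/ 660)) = -11/ 27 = -0.41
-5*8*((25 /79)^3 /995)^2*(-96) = 37500000000 /9626506326087121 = 0.00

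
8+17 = 25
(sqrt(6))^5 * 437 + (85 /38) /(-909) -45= -1554475 /34542 + 15732 * sqrt(6)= 38490.37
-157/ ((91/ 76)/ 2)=-23864/ 91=-262.24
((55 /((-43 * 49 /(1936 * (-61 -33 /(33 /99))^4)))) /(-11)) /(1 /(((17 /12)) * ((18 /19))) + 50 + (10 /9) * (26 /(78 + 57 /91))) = 173618646220800000 /2947357987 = 58906534.93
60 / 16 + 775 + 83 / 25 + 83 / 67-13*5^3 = -5639331 / 6700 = -841.69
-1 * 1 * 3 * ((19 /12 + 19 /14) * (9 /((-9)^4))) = -247 /20412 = -0.01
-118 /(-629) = 118 /629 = 0.19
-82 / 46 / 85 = -41 / 1955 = -0.02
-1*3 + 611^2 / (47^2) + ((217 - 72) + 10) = 321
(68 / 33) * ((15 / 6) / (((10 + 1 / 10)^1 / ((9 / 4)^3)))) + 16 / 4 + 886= 15923915 / 17776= 895.81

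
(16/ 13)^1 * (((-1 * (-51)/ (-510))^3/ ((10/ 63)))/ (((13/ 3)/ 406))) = -0.73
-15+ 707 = 692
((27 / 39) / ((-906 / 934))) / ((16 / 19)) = -26619 / 31408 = -0.85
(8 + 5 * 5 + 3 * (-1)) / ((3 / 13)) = 130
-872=-872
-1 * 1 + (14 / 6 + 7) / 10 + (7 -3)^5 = 15359 / 15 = 1023.93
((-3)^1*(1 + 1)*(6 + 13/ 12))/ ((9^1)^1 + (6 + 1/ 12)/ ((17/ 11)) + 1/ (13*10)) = -563550/ 171637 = -3.28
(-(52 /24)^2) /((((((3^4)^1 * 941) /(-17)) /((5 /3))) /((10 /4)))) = 71825 /16463736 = 0.00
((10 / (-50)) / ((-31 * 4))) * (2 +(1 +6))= 9 / 620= 0.01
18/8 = 9/4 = 2.25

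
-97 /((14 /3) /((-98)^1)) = 2037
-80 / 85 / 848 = -1 / 901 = -0.00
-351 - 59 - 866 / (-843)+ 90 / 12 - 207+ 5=-603.47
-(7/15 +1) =-22/15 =-1.47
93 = 93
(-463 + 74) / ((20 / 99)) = -38511 / 20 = -1925.55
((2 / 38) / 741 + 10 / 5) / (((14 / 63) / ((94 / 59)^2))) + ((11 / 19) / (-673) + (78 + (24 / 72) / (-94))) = 312649921907537 / 3100407294738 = 100.84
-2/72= -1/36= -0.03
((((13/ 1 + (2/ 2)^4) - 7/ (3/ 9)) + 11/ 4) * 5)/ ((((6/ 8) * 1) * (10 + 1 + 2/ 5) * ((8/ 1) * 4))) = -425/ 5472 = -0.08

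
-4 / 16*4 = -1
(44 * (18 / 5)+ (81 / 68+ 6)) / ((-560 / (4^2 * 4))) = -8043 / 425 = -18.92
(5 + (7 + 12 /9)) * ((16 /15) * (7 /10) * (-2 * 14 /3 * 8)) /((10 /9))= -50176 /75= -669.01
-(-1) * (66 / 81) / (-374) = -1 / 459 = -0.00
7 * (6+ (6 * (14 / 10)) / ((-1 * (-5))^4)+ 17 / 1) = 503419 / 3125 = 161.09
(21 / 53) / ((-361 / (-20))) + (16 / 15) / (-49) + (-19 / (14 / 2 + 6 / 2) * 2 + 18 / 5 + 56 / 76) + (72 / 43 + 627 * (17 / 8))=1334.59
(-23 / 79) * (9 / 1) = -207 / 79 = -2.62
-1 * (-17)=17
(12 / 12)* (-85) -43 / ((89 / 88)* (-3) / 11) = 18929 / 267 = 70.90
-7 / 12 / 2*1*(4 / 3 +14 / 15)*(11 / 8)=-1309 / 1440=-0.91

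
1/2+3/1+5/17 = 129/34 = 3.79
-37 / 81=-0.46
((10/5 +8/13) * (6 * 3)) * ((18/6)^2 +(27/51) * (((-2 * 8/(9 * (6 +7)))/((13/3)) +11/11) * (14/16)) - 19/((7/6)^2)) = -45718857/215306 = -212.34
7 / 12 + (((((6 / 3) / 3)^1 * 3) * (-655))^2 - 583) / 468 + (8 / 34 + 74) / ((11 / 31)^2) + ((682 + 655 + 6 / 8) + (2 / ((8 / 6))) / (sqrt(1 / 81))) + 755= 2041532777 / 320892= 6362.06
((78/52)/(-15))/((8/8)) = -1/10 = -0.10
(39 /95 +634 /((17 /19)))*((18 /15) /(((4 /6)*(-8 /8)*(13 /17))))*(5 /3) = -2781.46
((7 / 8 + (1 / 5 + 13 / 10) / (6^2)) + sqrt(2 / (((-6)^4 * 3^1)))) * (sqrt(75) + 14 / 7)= 10.01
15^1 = 15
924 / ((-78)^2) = 77 / 507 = 0.15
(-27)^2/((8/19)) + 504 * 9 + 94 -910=43611/8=5451.38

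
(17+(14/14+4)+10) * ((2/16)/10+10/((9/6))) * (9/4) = 4809/10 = 480.90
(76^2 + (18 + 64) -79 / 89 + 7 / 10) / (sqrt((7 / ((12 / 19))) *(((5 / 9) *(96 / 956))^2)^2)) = 382882691331 *sqrt(399) / 13528000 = 565351.55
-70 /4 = -35 /2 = -17.50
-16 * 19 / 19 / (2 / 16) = -128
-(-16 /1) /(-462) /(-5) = 8 /1155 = 0.01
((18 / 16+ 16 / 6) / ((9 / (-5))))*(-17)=7735 / 216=35.81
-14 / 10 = -7 / 5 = -1.40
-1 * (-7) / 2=7 / 2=3.50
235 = 235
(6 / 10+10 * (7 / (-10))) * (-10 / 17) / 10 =32 / 85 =0.38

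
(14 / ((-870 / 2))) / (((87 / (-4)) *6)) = 28 / 113535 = 0.00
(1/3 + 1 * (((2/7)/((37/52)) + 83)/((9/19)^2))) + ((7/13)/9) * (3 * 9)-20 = 96450421/272727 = 353.65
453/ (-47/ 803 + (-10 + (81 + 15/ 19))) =6911421/ 1094399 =6.32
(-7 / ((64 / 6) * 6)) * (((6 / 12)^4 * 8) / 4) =-7 / 512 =-0.01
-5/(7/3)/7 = -15/49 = -0.31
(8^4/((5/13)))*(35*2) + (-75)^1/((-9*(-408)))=912457703/1224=745471.98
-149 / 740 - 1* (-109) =80511 / 740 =108.80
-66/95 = -0.69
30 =30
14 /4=3.50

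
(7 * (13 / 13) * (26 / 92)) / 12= 91 / 552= 0.16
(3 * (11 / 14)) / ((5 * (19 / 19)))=33 / 70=0.47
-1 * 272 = -272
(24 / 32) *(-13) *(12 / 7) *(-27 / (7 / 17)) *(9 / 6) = 1643.97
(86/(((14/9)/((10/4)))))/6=645/28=23.04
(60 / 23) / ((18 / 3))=10 / 23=0.43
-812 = -812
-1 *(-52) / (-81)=-52 / 81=-0.64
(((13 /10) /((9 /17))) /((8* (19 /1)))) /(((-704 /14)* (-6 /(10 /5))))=0.00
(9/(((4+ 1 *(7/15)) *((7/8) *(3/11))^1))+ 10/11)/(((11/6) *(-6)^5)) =-24125/36773352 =-0.00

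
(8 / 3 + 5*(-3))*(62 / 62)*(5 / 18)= -185 / 54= -3.43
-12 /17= -0.71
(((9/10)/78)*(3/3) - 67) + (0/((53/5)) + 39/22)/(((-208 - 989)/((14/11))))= -120128429/1793220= -66.99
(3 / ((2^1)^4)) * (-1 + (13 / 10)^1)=9 / 160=0.06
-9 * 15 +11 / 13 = -1744 / 13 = -134.15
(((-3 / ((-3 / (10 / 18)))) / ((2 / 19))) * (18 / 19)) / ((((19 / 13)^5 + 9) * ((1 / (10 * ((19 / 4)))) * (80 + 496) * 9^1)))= 176364175 / 60318286848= 0.00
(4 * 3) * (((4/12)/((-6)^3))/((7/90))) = -5/21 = -0.24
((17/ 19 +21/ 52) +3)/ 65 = 4247/ 64220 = 0.07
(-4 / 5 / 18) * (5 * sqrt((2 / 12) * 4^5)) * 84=-896 * sqrt(6) / 9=-243.86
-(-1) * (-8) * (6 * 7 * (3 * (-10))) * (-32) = -322560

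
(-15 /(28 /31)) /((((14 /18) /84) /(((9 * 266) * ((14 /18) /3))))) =-1113210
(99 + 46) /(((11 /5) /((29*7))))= 147175 /11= 13379.55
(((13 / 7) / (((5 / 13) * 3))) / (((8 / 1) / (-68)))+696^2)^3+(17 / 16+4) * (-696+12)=1052631894998918521041553 / 9261000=113662876039187832.96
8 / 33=0.24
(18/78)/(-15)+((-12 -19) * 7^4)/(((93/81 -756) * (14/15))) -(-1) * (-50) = 147396463/2649530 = 55.63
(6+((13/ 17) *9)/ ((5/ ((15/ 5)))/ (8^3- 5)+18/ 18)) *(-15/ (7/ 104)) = -260215020/ 90797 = -2865.90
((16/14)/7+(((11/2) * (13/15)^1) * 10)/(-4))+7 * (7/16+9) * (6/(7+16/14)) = 825035/22344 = 36.92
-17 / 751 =-0.02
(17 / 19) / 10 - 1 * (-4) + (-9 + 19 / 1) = 2677 / 190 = 14.09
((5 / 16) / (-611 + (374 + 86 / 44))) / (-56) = 55 / 2316608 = 0.00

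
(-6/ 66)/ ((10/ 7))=-7/ 110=-0.06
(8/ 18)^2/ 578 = 8/ 23409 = 0.00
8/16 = 1/2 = 0.50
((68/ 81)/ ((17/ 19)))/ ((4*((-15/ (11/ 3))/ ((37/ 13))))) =-7733/ 47385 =-0.16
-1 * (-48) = 48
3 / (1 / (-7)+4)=0.78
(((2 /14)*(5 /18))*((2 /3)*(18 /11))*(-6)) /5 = -4 /77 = -0.05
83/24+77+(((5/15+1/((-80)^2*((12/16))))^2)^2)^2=22672622543436314509541447692801/281792804290560000000000000000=80.46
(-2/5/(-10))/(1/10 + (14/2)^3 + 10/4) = 1/8640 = 0.00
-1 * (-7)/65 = 7/65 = 0.11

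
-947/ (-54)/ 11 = 947/ 594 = 1.59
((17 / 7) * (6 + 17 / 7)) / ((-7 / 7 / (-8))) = 8024 / 49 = 163.76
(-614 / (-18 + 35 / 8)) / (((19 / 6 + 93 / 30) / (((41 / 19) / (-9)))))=-503480 / 292011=-1.72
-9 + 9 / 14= -117 / 14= -8.36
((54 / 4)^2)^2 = 531441 / 16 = 33215.06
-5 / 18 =-0.28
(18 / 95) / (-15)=-6 / 475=-0.01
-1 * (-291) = 291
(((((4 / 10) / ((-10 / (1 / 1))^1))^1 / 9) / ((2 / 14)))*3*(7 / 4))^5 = -282475249 / 2430000000000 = -0.00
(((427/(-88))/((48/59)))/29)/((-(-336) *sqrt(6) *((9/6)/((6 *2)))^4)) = -3599 *sqrt(6)/8613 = -1.02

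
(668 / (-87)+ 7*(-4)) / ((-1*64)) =97 / 174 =0.56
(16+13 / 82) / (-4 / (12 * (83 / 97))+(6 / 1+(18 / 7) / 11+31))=25404225 / 57925948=0.44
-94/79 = -1.19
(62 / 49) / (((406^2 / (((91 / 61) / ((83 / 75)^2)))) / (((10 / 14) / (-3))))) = -3778125 / 1697087252378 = -0.00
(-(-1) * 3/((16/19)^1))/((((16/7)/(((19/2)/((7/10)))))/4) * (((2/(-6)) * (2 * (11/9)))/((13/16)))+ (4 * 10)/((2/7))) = 1900665/74670272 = 0.03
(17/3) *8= 136/3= 45.33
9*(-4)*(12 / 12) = -36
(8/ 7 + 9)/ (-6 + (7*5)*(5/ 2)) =142/ 1141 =0.12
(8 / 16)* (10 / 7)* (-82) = -58.57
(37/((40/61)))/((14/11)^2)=273097/7840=34.83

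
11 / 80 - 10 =-789 / 80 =-9.86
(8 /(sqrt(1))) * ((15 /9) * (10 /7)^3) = 40000 /1029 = 38.87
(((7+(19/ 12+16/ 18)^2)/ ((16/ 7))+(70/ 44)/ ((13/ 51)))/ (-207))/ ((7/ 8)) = -5073839/ 76725792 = -0.07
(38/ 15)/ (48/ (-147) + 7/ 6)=196/ 65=3.02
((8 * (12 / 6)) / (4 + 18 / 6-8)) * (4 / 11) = -64 / 11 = -5.82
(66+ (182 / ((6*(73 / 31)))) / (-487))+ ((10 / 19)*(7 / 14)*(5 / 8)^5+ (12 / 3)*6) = 5976027532933 / 66401304576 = 90.00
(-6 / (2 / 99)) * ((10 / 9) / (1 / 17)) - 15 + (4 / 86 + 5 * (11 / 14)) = -3383857 / 602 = -5621.02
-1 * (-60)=60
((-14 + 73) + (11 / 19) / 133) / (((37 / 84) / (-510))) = -912516480 / 13357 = -68317.47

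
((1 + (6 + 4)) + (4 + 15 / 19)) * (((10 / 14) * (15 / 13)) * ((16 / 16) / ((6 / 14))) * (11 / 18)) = 13750 / 741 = 18.56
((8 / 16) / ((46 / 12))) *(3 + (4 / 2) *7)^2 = 37.70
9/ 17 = 0.53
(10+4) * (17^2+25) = 4396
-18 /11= -1.64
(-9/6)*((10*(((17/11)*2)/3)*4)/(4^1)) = -170/11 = -15.45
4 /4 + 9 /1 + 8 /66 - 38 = -920 /33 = -27.88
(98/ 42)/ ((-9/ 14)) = -98/ 27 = -3.63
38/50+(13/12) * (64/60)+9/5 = 836/225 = 3.72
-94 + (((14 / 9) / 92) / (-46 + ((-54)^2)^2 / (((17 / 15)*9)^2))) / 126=-16535934077039 / 175914192312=-94.00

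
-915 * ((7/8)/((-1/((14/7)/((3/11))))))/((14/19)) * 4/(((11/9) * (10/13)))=135603/4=33900.75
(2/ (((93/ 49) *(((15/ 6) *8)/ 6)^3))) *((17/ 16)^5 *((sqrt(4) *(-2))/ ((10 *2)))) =-626156937/ 81264640000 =-0.01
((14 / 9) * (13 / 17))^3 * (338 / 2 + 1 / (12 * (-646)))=987243570677 / 3470548113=284.46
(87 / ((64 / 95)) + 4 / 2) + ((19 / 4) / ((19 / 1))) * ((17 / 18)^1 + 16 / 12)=75865 / 576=131.71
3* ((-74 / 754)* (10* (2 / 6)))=-370 / 377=-0.98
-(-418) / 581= 418 / 581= 0.72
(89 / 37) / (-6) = -89 / 222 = -0.40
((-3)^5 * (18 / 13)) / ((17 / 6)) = -26244 / 221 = -118.75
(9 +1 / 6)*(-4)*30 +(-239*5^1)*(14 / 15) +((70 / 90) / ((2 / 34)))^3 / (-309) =-500713361 / 225261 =-2222.81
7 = 7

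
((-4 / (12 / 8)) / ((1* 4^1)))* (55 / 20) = -11 / 6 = -1.83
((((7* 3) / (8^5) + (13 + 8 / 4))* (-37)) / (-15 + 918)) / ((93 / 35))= -30311695 / 131039232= -0.23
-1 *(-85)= 85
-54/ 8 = -27/ 4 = -6.75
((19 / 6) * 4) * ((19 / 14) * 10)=3610 / 21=171.90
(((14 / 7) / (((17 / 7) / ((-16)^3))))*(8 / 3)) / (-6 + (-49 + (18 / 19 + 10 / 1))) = 8716288 / 42687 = 204.19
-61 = -61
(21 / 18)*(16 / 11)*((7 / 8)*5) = 245 / 33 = 7.42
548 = 548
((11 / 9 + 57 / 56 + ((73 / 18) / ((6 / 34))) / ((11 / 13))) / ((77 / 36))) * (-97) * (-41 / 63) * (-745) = -1448784690565 / 2241162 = -646443.54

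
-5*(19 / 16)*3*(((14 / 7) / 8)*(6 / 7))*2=-855 / 112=-7.63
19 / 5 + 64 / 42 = 559 / 105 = 5.32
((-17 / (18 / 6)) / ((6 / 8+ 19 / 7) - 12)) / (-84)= -17 / 2151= -0.01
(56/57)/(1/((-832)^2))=38764544/57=680079.72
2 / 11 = 0.18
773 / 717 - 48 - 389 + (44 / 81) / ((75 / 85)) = -126406408 / 290385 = -435.31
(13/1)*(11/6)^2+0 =1573/36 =43.69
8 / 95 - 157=-14907 / 95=-156.92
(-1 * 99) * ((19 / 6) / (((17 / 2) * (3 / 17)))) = -209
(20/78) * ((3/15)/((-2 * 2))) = -1/78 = -0.01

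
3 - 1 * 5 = -2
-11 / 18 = -0.61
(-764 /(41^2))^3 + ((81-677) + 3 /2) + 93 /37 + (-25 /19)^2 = -74911922371291773 /126894284694074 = -590.35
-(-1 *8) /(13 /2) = 16 /13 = 1.23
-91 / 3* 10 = -910 / 3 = -303.33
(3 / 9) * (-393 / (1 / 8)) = -1048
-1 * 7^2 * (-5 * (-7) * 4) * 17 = -116620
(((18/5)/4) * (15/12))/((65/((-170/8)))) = -0.37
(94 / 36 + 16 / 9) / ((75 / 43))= 3397 / 1350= 2.52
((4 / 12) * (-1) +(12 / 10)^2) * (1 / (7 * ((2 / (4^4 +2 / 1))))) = 3569 / 175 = 20.39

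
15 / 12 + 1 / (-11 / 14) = -1 / 44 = -0.02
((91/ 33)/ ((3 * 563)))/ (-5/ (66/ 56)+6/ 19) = -1729/ 4158318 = -0.00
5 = 5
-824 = -824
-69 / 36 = -23 / 12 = -1.92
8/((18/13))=52/9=5.78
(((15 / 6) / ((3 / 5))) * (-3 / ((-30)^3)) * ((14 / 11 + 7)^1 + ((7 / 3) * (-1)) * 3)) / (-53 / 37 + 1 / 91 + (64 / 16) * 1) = 23569 / 103142160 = 0.00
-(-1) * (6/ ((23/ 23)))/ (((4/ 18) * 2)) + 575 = 1177/ 2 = 588.50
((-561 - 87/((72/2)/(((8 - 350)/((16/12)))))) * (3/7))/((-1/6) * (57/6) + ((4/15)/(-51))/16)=-1080945/67844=-15.93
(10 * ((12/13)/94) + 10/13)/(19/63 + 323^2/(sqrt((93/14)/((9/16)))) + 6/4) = -939861720/554308695766262021 + 438926709060 * sqrt(1302)/554308695766262021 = 0.00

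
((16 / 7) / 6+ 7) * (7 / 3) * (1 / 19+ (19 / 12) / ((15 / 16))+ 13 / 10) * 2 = 161231 / 1539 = 104.76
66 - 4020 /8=-873 /2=-436.50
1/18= 0.06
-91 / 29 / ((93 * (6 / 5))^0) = -91 / 29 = -3.14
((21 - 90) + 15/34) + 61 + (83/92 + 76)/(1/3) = 349003/1564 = 223.15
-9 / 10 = -0.90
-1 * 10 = -10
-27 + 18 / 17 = -441 / 17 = -25.94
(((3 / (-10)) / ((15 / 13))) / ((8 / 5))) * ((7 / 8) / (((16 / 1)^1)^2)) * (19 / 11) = -1729 / 1802240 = -0.00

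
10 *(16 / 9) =160 / 9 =17.78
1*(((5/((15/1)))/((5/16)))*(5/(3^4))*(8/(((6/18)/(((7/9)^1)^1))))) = 896/729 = 1.23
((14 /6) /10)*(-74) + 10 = -109 /15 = -7.27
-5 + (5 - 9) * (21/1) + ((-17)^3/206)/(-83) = -1516809/17098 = -88.71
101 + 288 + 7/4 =390.75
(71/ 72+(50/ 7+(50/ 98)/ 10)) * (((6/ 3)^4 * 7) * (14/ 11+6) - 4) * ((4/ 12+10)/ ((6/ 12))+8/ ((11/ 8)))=9370257569/ 53361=175601.24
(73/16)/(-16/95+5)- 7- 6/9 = -49369/7344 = -6.72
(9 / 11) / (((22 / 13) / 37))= 4329 / 242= 17.89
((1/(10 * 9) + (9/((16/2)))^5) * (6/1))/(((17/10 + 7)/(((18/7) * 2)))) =2673589/415744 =6.43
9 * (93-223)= -1170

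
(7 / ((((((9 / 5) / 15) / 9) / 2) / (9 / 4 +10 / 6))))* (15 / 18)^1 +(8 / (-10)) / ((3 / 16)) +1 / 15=3422.88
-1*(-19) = 19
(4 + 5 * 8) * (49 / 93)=2156 / 93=23.18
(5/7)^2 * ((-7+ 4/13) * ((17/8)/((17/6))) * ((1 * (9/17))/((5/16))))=-46980/10829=-4.34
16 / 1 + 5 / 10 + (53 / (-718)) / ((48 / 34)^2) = 6808555 / 413568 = 16.46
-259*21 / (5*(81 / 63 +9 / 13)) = -164983 / 300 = -549.94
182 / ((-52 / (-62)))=217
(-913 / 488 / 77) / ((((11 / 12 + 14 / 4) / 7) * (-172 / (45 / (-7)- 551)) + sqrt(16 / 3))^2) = -298970534503266093 / 64238657428748721722 + 101140878643927704 * sqrt(3) / 224835301000620526027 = -0.00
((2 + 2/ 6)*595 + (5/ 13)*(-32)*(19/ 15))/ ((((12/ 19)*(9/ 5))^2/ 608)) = 18360514150/ 28431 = 645792.06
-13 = -13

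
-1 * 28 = -28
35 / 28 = 5 / 4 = 1.25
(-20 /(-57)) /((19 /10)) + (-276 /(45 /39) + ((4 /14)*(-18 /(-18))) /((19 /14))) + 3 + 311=75.20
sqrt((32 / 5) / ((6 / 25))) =4 * sqrt(15) / 3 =5.16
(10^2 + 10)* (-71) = -7810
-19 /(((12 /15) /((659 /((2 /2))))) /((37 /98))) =-2316385 /392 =-5909.15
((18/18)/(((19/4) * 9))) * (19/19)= 4/171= 0.02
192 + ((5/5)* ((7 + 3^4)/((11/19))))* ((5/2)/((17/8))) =6304/17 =370.82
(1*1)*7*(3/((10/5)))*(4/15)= 14/5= 2.80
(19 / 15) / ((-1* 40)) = -19 / 600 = -0.03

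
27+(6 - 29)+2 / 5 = 22 / 5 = 4.40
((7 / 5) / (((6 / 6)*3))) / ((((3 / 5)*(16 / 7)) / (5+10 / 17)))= 4655 / 2448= 1.90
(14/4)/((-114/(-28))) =49/57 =0.86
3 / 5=0.60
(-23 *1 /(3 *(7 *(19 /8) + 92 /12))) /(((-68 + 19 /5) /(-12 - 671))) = -628360 /187143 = -3.36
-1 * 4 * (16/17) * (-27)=1728/17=101.65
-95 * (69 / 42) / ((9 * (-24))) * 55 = 120175 / 3024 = 39.74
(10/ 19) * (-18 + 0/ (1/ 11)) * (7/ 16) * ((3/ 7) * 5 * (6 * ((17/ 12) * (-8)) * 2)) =22950/ 19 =1207.89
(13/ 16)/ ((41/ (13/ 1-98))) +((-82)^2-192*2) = 4157935/ 656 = 6338.32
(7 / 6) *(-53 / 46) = -371 / 276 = -1.34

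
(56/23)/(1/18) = 1008/23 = 43.83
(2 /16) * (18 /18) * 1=1 /8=0.12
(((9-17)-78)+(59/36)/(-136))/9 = -421115/44064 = -9.56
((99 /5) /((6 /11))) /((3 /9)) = 1089 /10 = 108.90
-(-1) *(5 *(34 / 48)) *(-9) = -255 / 8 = -31.88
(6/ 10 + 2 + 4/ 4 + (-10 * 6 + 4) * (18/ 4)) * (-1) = 1242/ 5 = 248.40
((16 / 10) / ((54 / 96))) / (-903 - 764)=-128 / 75015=-0.00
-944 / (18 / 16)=-7552 / 9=-839.11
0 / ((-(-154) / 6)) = 0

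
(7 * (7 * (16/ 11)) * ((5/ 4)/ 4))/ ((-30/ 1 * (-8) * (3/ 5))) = 245/ 1584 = 0.15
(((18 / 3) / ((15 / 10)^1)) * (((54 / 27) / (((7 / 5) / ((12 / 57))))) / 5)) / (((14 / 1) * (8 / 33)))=66 / 931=0.07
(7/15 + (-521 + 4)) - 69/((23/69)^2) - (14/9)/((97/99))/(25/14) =-8282023/7275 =-1138.42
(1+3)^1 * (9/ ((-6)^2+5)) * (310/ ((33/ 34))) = 126480/ 451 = 280.44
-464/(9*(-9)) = 464/81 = 5.73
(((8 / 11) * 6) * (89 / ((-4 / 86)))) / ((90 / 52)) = -796016 / 165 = -4824.34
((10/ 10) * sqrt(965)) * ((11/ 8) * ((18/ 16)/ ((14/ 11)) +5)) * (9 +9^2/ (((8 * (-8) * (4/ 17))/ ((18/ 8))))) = -23030073 * sqrt(965)/ 917504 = -779.74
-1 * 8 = -8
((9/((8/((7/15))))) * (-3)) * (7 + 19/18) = -203/16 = -12.69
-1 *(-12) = 12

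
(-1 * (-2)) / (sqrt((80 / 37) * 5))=0.61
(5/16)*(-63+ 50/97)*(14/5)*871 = -36953917/776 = -47621.03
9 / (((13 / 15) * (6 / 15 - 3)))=-675 / 169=-3.99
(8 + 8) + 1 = 17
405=405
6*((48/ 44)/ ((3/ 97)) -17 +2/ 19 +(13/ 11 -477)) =-573630/ 209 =-2744.64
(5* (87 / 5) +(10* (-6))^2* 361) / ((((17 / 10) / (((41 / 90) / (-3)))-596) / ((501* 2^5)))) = -854299861344 / 24895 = -34316122.17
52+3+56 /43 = 2421 /43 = 56.30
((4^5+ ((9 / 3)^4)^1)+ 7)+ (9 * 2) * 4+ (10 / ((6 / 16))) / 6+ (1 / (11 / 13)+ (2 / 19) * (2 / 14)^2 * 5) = 1189.64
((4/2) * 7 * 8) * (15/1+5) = 2240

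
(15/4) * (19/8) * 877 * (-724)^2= 8188448145/2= 4094224072.50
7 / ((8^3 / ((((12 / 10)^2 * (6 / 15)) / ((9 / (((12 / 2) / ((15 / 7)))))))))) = 49 / 20000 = 0.00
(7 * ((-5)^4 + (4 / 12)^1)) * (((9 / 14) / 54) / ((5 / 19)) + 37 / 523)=11948713 / 23535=507.70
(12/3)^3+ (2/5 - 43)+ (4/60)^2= 4816/225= 21.40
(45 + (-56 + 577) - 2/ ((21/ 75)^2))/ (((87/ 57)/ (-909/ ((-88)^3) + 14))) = 1200313297083/ 242092928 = 4958.07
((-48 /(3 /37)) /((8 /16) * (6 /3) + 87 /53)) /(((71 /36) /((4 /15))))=-376512 /12425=-30.30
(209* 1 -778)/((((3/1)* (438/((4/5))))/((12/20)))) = -0.21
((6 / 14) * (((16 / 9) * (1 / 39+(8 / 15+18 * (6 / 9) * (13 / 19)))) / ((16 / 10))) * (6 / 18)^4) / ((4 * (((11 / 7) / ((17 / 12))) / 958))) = 264574213 / 23768316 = 11.13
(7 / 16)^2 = 49 / 256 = 0.19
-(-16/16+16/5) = -11/5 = -2.20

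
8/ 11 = 0.73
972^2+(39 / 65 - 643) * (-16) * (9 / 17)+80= 80775968 / 85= 950305.51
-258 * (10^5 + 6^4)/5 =-26134368/5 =-5226873.60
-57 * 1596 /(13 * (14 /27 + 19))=-2456244 /6851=-358.52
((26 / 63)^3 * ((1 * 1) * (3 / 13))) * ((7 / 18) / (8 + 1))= 676 / 964467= 0.00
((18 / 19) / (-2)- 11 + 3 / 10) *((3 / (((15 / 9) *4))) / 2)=-2.51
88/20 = 22/5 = 4.40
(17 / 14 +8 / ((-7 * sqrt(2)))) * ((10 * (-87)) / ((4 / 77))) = -81345 / 4 +9570 * sqrt(2) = -6802.23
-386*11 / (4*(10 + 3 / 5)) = -10615 / 106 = -100.14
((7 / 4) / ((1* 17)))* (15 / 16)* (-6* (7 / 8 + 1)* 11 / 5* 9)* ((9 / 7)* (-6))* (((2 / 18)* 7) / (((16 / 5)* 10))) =280665 / 69632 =4.03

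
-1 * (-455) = 455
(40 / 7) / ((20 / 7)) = 2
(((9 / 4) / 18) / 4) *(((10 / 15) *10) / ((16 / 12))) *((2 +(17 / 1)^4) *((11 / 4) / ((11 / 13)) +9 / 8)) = 14616525 / 256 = 57095.80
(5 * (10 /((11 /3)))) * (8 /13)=1200 /143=8.39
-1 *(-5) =5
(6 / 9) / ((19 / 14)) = 28 / 57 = 0.49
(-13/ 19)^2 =0.47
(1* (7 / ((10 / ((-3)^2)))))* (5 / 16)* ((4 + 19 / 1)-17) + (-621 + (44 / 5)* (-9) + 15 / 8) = -54921 / 80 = -686.51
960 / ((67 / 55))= 52800 / 67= 788.06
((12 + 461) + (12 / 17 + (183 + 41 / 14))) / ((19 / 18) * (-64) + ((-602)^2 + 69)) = 0.00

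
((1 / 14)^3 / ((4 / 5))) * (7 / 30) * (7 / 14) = 1 / 18816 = 0.00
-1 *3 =-3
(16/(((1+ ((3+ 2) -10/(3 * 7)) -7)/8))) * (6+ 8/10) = -91392/155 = -589.63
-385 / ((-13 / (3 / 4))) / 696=385 / 12064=0.03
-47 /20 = -2.35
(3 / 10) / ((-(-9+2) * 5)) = 3 / 350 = 0.01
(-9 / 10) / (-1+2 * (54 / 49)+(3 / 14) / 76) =-33516 / 44945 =-0.75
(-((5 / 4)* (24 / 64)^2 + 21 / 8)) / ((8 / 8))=-2.80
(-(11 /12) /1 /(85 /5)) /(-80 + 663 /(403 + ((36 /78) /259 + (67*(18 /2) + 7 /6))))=223814987 /329327692536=0.00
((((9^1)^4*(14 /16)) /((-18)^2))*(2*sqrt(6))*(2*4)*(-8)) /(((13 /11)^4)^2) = -486165942108*sqrt(6) /815730721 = -1459.87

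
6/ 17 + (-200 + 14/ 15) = -50672/ 255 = -198.71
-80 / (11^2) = -80 / 121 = -0.66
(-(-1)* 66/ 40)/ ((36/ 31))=341/ 240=1.42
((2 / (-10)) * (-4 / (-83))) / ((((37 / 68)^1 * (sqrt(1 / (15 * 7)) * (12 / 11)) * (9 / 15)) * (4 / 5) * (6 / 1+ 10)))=-0.02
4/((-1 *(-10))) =2/5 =0.40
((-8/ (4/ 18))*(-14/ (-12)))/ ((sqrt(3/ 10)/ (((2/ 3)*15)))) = -140*sqrt(30) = -766.81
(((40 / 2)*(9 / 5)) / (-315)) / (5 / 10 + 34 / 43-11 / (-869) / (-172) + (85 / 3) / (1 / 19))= -163056 / 769903085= -0.00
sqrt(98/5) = 7*sqrt(10)/5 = 4.43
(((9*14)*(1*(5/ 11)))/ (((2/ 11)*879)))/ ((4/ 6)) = 315/ 586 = 0.54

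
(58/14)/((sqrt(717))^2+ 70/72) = 1044/180929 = 0.01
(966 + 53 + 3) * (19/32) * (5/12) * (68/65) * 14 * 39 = 1155371/8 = 144421.38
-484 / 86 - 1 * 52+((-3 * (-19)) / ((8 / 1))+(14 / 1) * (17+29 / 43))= 67747 / 344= 196.94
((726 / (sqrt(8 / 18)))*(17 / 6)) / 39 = 2057 / 26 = 79.12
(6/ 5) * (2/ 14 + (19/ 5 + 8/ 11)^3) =649404708/ 5823125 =111.52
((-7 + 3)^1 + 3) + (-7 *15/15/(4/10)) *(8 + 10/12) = -1867/12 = -155.58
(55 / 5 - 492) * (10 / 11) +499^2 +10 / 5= 2734223 / 11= 248565.73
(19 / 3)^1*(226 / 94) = 2147 / 141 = 15.23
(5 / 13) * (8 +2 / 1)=50 / 13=3.85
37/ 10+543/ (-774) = 1934/ 645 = 3.00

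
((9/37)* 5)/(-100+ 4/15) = -675/55352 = -0.01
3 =3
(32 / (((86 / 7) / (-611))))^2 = 4682938624 / 1849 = 2532687.20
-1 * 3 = -3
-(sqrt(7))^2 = -7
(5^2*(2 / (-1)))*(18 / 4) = -225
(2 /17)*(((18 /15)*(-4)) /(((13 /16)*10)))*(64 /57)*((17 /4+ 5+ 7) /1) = -2048 /1615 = -1.27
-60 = -60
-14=-14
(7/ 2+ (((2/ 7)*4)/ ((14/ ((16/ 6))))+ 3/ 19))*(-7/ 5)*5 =-21649/ 798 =-27.13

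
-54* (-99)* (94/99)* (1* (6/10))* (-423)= -6441444/5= -1288288.80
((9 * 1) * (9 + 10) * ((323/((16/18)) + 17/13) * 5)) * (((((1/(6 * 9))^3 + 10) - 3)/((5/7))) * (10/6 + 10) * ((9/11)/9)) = 194602264866065/60046272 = 3240871.72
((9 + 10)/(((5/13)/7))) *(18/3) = 10374/5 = 2074.80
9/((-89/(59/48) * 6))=-59/2848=-0.02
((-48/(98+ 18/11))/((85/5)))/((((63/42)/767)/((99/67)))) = -3341052/156043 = -21.41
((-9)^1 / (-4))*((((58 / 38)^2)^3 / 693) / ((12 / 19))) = 594823321 / 9151661904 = 0.06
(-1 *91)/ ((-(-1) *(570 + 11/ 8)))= -104/ 653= -0.16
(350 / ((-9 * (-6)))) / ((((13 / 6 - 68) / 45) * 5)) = -0.89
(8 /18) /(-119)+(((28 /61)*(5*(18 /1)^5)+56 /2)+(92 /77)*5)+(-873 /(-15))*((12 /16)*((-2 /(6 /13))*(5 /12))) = 7123446536389 /1642608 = 4336668.60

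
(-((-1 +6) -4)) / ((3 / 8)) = -8 / 3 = -2.67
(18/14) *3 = 27/7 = 3.86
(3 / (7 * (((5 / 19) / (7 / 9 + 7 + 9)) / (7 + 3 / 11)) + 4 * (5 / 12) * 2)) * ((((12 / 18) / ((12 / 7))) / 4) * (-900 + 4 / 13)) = -469781536 / 5994547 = -78.37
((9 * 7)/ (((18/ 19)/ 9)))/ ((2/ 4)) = 1197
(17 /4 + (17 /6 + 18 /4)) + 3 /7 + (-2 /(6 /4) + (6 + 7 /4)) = 129 /7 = 18.43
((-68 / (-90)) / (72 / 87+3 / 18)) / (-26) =-0.03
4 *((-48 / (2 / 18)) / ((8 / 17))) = -3672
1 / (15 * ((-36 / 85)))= -17 / 108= -0.16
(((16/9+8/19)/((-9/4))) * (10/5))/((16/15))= -940/513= -1.83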